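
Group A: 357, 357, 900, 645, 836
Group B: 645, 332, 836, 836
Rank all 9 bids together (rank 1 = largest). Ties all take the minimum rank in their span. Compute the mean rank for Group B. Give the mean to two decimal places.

4.50

Sorted (descending): 900, 836, 836, 836, 645, 645, 357, 357, 332
The 3 values of 836 occupy positions 2–4 → each gets rank 2.
The 2 values of 645 occupy positions 5–6 → each gets rank 5.
The 2 values of 357 occupy positions 7–8 → each gets rank 7.
Group B values → pooled ranks: 645→5, 332→9, 836→2, 836→2
Mean rank = (5 + 9 + 2 + 2) / 4 = 4.50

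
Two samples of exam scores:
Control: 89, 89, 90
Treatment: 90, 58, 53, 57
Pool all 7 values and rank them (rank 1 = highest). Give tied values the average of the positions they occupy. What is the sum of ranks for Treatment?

Sorted (descending): 90, 90, 89, 89, 58, 57, 53
The 2 values of 90 occupy positions 1–2 → average rank (1+2)/2 = 1.5.
The 2 values of 89 occupy positions 3–4 → average rank (3+4)/2 = 3.5.
Treatment values → pooled ranks: 90→1.5, 58→5, 53→7, 57→6
Rank sum = 1.5 + 5 + 7 + 6 = 19.5

19.5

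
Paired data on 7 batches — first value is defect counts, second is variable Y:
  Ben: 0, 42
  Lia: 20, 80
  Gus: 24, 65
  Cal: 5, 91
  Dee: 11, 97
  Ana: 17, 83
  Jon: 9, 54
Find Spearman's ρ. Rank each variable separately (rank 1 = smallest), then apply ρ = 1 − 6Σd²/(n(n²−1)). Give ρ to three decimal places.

0.179

Ranks of variable 1: 1, 6, 7, 2, 4, 5, 3
Ranks of variable 2: 1, 4, 3, 6, 7, 5, 2
d = r₁ − r₂: 0, 2, 4, -4, -3, 0, 1
d²: 0, 4, 16, 16, 9, 0, 1; Σd² = 46
ρ = 1 − 6·46/(7·48) = 1 − 276/336 = 0.179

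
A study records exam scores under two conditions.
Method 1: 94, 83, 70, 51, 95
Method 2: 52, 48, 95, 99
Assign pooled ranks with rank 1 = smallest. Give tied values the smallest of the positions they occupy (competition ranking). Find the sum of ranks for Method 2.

20

Sorted (ascending): 48, 51, 52, 70, 83, 94, 95, 95, 99
The 2 values of 95 occupy positions 7–8 → each gets rank 7.
Method 2 values → pooled ranks: 52→3, 48→1, 95→7, 99→9
Rank sum = 3 + 1 + 7 + 9 = 20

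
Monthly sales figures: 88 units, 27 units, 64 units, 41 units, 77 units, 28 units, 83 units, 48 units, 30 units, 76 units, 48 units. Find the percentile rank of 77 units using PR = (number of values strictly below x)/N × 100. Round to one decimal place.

72.7

N = 11.
Strictly below 77: 8. Equal to 77: 1.
PR = 8/11 × 100 = 72.7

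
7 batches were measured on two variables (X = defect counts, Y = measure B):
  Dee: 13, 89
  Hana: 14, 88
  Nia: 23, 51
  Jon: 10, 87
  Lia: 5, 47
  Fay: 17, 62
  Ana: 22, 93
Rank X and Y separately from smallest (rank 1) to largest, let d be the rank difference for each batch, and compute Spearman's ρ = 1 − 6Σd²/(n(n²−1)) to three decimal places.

Ranks of variable 1: 3, 4, 7, 2, 1, 5, 6
Ranks of variable 2: 6, 5, 2, 4, 1, 3, 7
d = r₁ − r₂: -3, -1, 5, -2, 0, 2, -1
d²: 9, 1, 25, 4, 0, 4, 1; Σd² = 44
ρ = 1 − 6·44/(7·48) = 1 − 264/336 = 0.214

0.214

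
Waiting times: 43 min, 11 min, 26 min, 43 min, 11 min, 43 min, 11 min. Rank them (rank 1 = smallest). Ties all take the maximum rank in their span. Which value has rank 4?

Sorted (ascending): 11, 11, 11, 26, 43, 43, 43
The 3 values of 11 occupy positions 1–3 → each gets rank 3.
The 3 values of 43 occupy positions 5–7 → each gets rank 7.
Rank 4 → value 26.

26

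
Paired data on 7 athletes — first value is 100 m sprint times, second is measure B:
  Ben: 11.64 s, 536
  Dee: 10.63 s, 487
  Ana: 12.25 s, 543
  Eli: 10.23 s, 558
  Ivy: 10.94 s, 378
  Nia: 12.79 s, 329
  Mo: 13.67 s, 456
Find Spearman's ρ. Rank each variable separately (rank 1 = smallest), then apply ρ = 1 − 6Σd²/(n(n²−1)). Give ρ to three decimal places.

Ranks of variable 1: 4, 2, 5, 1, 3, 6, 7
Ranks of variable 2: 5, 4, 6, 7, 2, 1, 3
d = r₁ − r₂: -1, -2, -1, -6, 1, 5, 4
d²: 1, 4, 1, 36, 1, 25, 16; Σd² = 84
ρ = 1 − 6·84/(7·48) = 1 − 504/336 = -0.500

-0.500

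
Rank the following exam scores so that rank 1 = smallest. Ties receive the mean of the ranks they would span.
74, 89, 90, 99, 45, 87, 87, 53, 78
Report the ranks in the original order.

3, 7, 8, 9, 1, 5.5, 5.5, 2, 4

Sorted (ascending): 45, 53, 74, 78, 87, 87, 89, 90, 99
The 2 values of 87 occupy positions 5–6 → average rank (5+6)/2 = 5.5.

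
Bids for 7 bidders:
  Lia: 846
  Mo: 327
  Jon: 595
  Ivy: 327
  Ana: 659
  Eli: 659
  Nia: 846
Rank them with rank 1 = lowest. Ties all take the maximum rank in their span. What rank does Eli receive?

Sorted (ascending): 327, 327, 595, 659, 659, 846, 846
The 2 values of 327 occupy positions 1–2 → each gets rank 2.
The 2 values of 659 occupy positions 4–5 → each gets rank 5.
The 2 values of 846 occupy positions 6–7 → each gets rank 7.
Eli has value 659 → rank 5.

5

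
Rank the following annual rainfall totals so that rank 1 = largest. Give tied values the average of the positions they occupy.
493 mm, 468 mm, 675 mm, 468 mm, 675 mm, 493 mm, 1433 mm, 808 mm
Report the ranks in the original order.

5.5, 7.5, 3.5, 7.5, 3.5, 5.5, 1, 2

Sorted (descending): 1433, 808, 675, 675, 493, 493, 468, 468
The 2 values of 675 occupy positions 3–4 → average rank (3+4)/2 = 3.5.
The 2 values of 493 occupy positions 5–6 → average rank (5+6)/2 = 5.5.
The 2 values of 468 occupy positions 7–8 → average rank (7+8)/2 = 7.5.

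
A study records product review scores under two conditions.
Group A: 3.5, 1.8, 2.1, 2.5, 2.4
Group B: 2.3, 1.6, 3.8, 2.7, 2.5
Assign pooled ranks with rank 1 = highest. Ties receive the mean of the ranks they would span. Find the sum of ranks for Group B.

25.5

Sorted (descending): 3.8, 3.5, 2.7, 2.5, 2.5, 2.4, 2.3, 2.1, 1.8, 1.6
The 2 values of 2.5 occupy positions 4–5 → average rank (4+5)/2 = 4.5.
Group B values → pooled ranks: 2.3→7, 1.6→10, 3.8→1, 2.7→3, 2.5→4.5
Rank sum = 7 + 10 + 1 + 3 + 4.5 = 25.5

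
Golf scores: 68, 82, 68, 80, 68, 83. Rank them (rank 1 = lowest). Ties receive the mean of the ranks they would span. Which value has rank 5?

82

Sorted (ascending): 68, 68, 68, 80, 82, 83
The 3 values of 68 occupy positions 1–3 → average rank 2.
Rank 5 → value 82.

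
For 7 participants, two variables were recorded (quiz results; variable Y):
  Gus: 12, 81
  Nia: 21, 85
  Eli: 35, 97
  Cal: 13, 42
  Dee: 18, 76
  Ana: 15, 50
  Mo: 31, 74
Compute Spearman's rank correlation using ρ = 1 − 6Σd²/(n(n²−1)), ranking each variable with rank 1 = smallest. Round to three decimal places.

0.500

Ranks of variable 1: 1, 5, 7, 2, 4, 3, 6
Ranks of variable 2: 5, 6, 7, 1, 4, 2, 3
d = r₁ − r₂: -4, -1, 0, 1, 0, 1, 3
d²: 16, 1, 0, 1, 0, 1, 9; Σd² = 28
ρ = 1 − 6·28/(7·48) = 1 − 168/336 = 0.500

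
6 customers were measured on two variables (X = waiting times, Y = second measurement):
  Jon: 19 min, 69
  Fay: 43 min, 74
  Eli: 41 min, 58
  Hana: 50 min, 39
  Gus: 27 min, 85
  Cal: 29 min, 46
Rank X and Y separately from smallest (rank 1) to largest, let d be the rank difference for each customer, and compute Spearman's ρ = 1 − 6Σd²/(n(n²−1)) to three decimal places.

-0.486

Ranks of variable 1: 1, 5, 4, 6, 2, 3
Ranks of variable 2: 4, 5, 3, 1, 6, 2
d = r₁ − r₂: -3, 0, 1, 5, -4, 1
d²: 9, 0, 1, 25, 16, 1; Σd² = 52
ρ = 1 − 6·52/(6·35) = 1 − 312/210 = -0.486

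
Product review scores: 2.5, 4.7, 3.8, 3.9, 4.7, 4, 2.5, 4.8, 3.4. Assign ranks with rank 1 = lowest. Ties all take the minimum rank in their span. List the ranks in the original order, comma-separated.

Sorted (ascending): 2.5, 2.5, 3.4, 3.8, 3.9, 4, 4.7, 4.7, 4.8
The 2 values of 2.5 occupy positions 1–2 → each gets rank 1.
The 2 values of 4.7 occupy positions 7–8 → each gets rank 7.

1, 7, 4, 5, 7, 6, 1, 9, 3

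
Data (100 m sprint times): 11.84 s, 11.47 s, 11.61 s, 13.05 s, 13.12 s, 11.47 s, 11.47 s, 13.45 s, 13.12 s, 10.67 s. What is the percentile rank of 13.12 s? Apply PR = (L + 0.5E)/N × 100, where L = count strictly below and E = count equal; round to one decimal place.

N = 10.
Strictly below 13.12: 7. Equal to 13.12: 2.
PR = (7 + 0.5·2)/10 × 100 = 80.0

80.0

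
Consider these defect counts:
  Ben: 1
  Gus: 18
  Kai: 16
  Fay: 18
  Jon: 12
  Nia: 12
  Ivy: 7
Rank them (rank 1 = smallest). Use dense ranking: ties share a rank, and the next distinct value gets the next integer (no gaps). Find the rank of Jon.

3

Sorted (ascending): 1, 7, 12, 12, 16, 18, 18
The 2 values of 12 share dense rank 3.
The 2 values of 18 share dense rank 5.
Remaining distinct values take the next consecutive integers.
Jon has value 12 → rank 3.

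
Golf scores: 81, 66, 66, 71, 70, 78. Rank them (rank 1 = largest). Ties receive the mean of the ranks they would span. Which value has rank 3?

Sorted (descending): 81, 78, 71, 70, 66, 66
The 2 values of 66 occupy positions 5–6 → average rank (5+6)/2 = 5.5.
Rank 3 → value 71.

71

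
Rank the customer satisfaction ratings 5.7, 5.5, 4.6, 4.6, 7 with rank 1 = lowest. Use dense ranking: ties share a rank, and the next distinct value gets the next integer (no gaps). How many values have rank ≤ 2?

3

Sorted (ascending): 4.6, 4.6, 5.5, 5.7, 7
The 2 values of 4.6 share dense rank 1.
Remaining distinct values take the next consecutive integers.
Ranks ≤ 2: {1, 1, 2} → 3 values.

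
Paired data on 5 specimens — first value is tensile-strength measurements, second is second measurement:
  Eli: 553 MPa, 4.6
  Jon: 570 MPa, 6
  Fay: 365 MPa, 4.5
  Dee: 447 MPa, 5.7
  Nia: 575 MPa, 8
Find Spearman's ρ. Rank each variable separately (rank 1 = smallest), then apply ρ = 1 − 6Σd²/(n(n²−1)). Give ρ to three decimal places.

Ranks of variable 1: 3, 4, 1, 2, 5
Ranks of variable 2: 2, 4, 1, 3, 5
d = r₁ − r₂: 1, 0, 0, -1, 0
d²: 1, 0, 0, 1, 0; Σd² = 2
ρ = 1 − 6·2/(5·24) = 1 − 12/120 = 0.900

0.900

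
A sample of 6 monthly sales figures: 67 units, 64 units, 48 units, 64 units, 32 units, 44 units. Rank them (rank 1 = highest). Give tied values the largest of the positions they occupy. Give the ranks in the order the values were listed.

1, 3, 4, 3, 6, 5

Sorted (descending): 67, 64, 64, 48, 44, 32
The 2 values of 64 occupy positions 2–3 → each gets rank 3.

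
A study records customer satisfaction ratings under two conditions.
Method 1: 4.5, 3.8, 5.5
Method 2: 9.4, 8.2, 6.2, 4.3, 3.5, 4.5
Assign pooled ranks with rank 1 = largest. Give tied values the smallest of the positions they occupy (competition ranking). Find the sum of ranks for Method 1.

Sorted (descending): 9.4, 8.2, 6.2, 5.5, 4.5, 4.5, 4.3, 3.8, 3.5
The 2 values of 4.5 occupy positions 5–6 → each gets rank 5.
Method 1 values → pooled ranks: 4.5→5, 3.8→8, 5.5→4
Rank sum = 5 + 8 + 4 = 17

17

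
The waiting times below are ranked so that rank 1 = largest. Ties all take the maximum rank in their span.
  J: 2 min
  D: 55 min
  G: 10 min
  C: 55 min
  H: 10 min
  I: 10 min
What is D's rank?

2

Sorted (descending): 55, 55, 10, 10, 10, 2
The 2 values of 55 occupy positions 1–2 → each gets rank 2.
The 3 values of 10 occupy positions 3–5 → each gets rank 5.
D has value 55 min → rank 2.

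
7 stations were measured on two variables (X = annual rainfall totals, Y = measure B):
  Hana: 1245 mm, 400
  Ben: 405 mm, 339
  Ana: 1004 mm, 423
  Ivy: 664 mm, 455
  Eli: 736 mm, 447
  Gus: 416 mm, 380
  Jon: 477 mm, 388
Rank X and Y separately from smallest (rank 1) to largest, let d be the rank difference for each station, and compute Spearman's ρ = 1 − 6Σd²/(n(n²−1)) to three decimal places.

Ranks of variable 1: 7, 1, 6, 4, 5, 2, 3
Ranks of variable 2: 4, 1, 5, 7, 6, 2, 3
d = r₁ − r₂: 3, 0, 1, -3, -1, 0, 0
d²: 9, 0, 1, 9, 1, 0, 0; Σd² = 20
ρ = 1 − 6·20/(7·48) = 1 − 120/336 = 0.643

0.643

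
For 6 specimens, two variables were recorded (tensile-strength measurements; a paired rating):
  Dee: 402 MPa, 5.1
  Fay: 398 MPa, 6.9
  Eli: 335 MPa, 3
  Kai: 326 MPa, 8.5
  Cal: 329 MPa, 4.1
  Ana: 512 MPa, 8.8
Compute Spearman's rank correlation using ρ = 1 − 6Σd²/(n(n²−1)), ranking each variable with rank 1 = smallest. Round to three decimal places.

Ranks of variable 1: 5, 4, 3, 1, 2, 6
Ranks of variable 2: 3, 4, 1, 5, 2, 6
d = r₁ − r₂: 2, 0, 2, -4, 0, 0
d²: 4, 0, 4, 16, 0, 0; Σd² = 24
ρ = 1 − 6·24/(6·35) = 1 − 144/210 = 0.314

0.314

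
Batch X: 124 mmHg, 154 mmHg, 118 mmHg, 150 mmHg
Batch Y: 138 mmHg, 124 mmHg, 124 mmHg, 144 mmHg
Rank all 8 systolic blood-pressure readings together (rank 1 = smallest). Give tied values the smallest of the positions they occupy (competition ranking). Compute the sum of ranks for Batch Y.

Sorted (ascending): 118, 124, 124, 124, 138, 144, 150, 154
The 3 values of 124 occupy positions 2–4 → each gets rank 2.
Batch Y values → pooled ranks: 138→5, 124→2, 124→2, 144→6
Rank sum = 5 + 2 + 2 + 6 = 15

15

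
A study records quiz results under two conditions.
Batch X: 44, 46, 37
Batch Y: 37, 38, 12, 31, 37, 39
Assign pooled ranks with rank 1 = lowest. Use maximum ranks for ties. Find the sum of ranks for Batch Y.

26

Sorted (ascending): 12, 31, 37, 37, 37, 38, 39, 44, 46
The 3 values of 37 occupy positions 3–5 → each gets rank 5.
Batch Y values → pooled ranks: 37→5, 38→6, 12→1, 31→2, 37→5, 39→7
Rank sum = 5 + 6 + 1 + 2 + 5 + 7 = 26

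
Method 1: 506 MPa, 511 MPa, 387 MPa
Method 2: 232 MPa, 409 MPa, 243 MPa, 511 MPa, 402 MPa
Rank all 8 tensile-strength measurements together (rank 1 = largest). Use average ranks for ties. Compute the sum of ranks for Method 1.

Sorted (descending): 511, 511, 506, 409, 402, 387, 243, 232
The 2 values of 511 occupy positions 1–2 → average rank (1+2)/2 = 1.5.
Method 1 values → pooled ranks: 506→3, 511→1.5, 387→6
Rank sum = 3 + 1.5 + 6 = 10.5

10.5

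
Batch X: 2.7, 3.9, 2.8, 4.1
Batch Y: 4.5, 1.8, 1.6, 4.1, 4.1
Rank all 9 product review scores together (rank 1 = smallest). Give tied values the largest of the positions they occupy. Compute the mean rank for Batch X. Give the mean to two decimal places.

Sorted (ascending): 1.6, 1.8, 2.7, 2.8, 3.9, 4.1, 4.1, 4.1, 4.5
The 3 values of 4.1 occupy positions 6–8 → each gets rank 8.
Batch X values → pooled ranks: 2.7→3, 3.9→5, 2.8→4, 4.1→8
Mean rank = (3 + 5 + 4 + 8) / 4 = 5.00

5.00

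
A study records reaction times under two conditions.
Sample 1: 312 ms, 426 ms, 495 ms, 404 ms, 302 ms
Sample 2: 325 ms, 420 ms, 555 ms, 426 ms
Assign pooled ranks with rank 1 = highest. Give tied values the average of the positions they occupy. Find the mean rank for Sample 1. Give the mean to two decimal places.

Sorted (descending): 555, 495, 426, 426, 420, 404, 325, 312, 302
The 2 values of 426 occupy positions 3–4 → average rank (3+4)/2 = 3.5.
Sample 1 values → pooled ranks: 312→8, 426→3.5, 495→2, 404→6, 302→9
Mean rank = (8 + 3.5 + 2 + 6 + 9) / 5 = 5.70

5.70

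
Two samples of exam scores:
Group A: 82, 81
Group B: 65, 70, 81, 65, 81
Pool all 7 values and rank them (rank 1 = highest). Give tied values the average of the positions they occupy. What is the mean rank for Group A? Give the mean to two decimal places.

Sorted (descending): 82, 81, 81, 81, 70, 65, 65
The 3 values of 81 occupy positions 2–4 → average rank 3.
The 2 values of 65 occupy positions 6–7 → average rank (6+7)/2 = 6.5.
Group A values → pooled ranks: 82→1, 81→3
Mean rank = (1 + 3) / 2 = 2.00

2.00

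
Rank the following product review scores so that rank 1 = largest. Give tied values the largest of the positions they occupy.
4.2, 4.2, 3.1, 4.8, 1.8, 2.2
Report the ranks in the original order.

3, 3, 4, 1, 6, 5

Sorted (descending): 4.8, 4.2, 4.2, 3.1, 2.2, 1.8
The 2 values of 4.2 occupy positions 2–3 → each gets rank 3.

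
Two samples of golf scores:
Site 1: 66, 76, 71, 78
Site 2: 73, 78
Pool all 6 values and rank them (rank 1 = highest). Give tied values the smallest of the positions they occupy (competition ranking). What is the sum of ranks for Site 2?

5

Sorted (descending): 78, 78, 76, 73, 71, 66
The 2 values of 78 occupy positions 1–2 → each gets rank 1.
Site 2 values → pooled ranks: 73→4, 78→1
Rank sum = 4 + 1 = 5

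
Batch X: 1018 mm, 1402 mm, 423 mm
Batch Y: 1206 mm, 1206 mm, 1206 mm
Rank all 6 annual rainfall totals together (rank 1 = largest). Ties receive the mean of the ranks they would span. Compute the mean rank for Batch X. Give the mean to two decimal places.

Sorted (descending): 1402, 1206, 1206, 1206, 1018, 423
The 3 values of 1206 occupy positions 2–4 → average rank 3.
Batch X values → pooled ranks: 1018→5, 1402→1, 423→6
Mean rank = (5 + 1 + 6) / 3 = 4.00

4.00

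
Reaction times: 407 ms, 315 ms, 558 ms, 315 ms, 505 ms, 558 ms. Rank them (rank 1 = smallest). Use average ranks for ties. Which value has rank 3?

407

Sorted (ascending): 315, 315, 407, 505, 558, 558
The 2 values of 315 occupy positions 1–2 → average rank (1+2)/2 = 1.5.
The 2 values of 558 occupy positions 5–6 → average rank (5+6)/2 = 5.5.
Rank 3 → value 407.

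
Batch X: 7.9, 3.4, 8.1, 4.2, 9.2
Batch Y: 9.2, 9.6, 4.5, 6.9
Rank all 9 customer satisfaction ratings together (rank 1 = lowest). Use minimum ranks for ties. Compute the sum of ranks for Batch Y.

23

Sorted (ascending): 3.4, 4.2, 4.5, 6.9, 7.9, 8.1, 9.2, 9.2, 9.6
The 2 values of 9.2 occupy positions 7–8 → each gets rank 7.
Batch Y values → pooled ranks: 9.2→7, 9.6→9, 4.5→3, 6.9→4
Rank sum = 7 + 9 + 3 + 4 = 23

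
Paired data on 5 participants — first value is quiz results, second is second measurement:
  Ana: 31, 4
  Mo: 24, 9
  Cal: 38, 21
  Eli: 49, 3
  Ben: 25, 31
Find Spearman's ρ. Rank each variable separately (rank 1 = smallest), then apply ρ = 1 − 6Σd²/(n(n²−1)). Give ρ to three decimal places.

Ranks of variable 1: 3, 1, 4, 5, 2
Ranks of variable 2: 2, 3, 4, 1, 5
d = r₁ − r₂: 1, -2, 0, 4, -3
d²: 1, 4, 0, 16, 9; Σd² = 30
ρ = 1 − 6·30/(5·24) = 1 − 180/120 = -0.500

-0.500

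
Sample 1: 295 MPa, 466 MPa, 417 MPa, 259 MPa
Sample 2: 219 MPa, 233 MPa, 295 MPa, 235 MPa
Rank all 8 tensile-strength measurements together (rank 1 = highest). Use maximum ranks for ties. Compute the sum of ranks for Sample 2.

Sorted (descending): 466, 417, 295, 295, 259, 235, 233, 219
The 2 values of 295 occupy positions 3–4 → each gets rank 4.
Sample 2 values → pooled ranks: 219→8, 233→7, 295→4, 235→6
Rank sum = 8 + 7 + 4 + 6 = 25

25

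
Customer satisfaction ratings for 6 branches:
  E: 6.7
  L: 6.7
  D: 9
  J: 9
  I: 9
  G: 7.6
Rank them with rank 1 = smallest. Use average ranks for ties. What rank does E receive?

Sorted (ascending): 6.7, 6.7, 7.6, 9, 9, 9
The 2 values of 6.7 occupy positions 1–2 → average rank (1+2)/2 = 1.5.
The 3 values of 9 occupy positions 4–6 → average rank 5.
E has value 6.7 → rank 1.5.

1.5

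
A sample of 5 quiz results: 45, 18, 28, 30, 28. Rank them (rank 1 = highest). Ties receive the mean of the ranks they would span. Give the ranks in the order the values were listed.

1, 5, 3.5, 2, 3.5

Sorted (descending): 45, 30, 28, 28, 18
The 2 values of 28 occupy positions 3–4 → average rank (3+4)/2 = 3.5.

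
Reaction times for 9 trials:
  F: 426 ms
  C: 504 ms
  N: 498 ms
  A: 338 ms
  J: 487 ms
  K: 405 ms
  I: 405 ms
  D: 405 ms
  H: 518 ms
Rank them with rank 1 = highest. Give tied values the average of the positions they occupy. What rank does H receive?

Sorted (descending): 518, 504, 498, 487, 426, 405, 405, 405, 338
The 3 values of 405 occupy positions 6–8 → average rank 7.
H has value 518 ms → rank 1.

1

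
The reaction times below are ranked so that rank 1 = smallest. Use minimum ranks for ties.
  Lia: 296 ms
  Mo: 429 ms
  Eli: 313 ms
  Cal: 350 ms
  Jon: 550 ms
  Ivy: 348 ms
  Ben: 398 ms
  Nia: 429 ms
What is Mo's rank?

Sorted (ascending): 296, 313, 348, 350, 398, 429, 429, 550
The 2 values of 429 occupy positions 6–7 → each gets rank 6.
Mo has value 429 ms → rank 6.

6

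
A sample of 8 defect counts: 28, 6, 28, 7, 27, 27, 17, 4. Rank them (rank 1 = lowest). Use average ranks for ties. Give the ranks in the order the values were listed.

7.5, 2, 7.5, 3, 5.5, 5.5, 4, 1

Sorted (ascending): 4, 6, 7, 17, 27, 27, 28, 28
The 2 values of 27 occupy positions 5–6 → average rank (5+6)/2 = 5.5.
The 2 values of 28 occupy positions 7–8 → average rank (7+8)/2 = 7.5.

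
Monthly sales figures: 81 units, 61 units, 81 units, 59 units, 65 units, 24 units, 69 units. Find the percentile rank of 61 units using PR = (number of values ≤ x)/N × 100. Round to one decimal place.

42.9

N = 7.
Strictly below 61: 2. Equal to 61: 1.
PR = 3/7 × 100 = 42.9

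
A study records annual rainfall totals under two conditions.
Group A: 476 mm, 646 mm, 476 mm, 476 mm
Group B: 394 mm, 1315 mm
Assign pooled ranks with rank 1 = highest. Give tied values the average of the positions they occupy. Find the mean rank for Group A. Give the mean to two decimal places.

Sorted (descending): 1315, 646, 476, 476, 476, 394
The 3 values of 476 occupy positions 3–5 → average rank 4.
Group A values → pooled ranks: 476→4, 646→2, 476→4, 476→4
Mean rank = (4 + 2 + 4 + 4) / 4 = 3.50

3.50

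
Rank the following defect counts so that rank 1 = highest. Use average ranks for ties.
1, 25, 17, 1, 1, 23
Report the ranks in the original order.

5, 1, 3, 5, 5, 2

Sorted (descending): 25, 23, 17, 1, 1, 1
The 3 values of 1 occupy positions 4–6 → average rank 5.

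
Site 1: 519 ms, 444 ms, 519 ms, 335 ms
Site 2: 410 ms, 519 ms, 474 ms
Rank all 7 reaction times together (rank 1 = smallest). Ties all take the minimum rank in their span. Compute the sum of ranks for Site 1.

Sorted (ascending): 335, 410, 444, 474, 519, 519, 519
The 3 values of 519 occupy positions 5–7 → each gets rank 5.
Site 1 values → pooled ranks: 519→5, 444→3, 519→5, 335→1
Rank sum = 5 + 3 + 5 + 1 = 14

14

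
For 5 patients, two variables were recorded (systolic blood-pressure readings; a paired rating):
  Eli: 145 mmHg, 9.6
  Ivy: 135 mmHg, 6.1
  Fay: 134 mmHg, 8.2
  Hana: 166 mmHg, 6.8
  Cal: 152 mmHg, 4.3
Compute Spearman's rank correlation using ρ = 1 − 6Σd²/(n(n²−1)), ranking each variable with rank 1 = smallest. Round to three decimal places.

-0.300

Ranks of variable 1: 3, 2, 1, 5, 4
Ranks of variable 2: 5, 2, 4, 3, 1
d = r₁ − r₂: -2, 0, -3, 2, 3
d²: 4, 0, 9, 4, 9; Σd² = 26
ρ = 1 − 6·26/(5·24) = 1 − 156/120 = -0.300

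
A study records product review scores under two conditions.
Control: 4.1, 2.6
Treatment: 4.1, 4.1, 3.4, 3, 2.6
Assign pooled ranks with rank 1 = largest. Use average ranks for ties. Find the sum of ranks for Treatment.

Sorted (descending): 4.1, 4.1, 4.1, 3.4, 3, 2.6, 2.6
The 3 values of 4.1 occupy positions 1–3 → average rank 2.
The 2 values of 2.6 occupy positions 6–7 → average rank (6+7)/2 = 6.5.
Treatment values → pooled ranks: 4.1→2, 4.1→2, 3.4→4, 3→5, 2.6→6.5
Rank sum = 2 + 2 + 4 + 5 + 6.5 = 19.5

19.5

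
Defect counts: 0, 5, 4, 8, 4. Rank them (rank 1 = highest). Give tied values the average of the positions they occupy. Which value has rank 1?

Sorted (descending): 8, 5, 4, 4, 0
The 2 values of 4 occupy positions 3–4 → average rank (3+4)/2 = 3.5.
Rank 1 → value 8.

8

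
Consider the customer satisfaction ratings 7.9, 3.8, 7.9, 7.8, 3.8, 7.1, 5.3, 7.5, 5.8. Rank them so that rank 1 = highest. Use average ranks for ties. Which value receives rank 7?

Sorted (descending): 7.9, 7.9, 7.8, 7.5, 7.1, 5.8, 5.3, 3.8, 3.8
The 2 values of 7.9 occupy positions 1–2 → average rank (1+2)/2 = 1.5.
The 2 values of 3.8 occupy positions 8–9 → average rank (8+9)/2 = 8.5.
Rank 7 → value 5.3.

5.3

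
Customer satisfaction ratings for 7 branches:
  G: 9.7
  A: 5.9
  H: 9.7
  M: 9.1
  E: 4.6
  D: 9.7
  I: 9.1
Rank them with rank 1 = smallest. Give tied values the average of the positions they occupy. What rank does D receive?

6

Sorted (ascending): 4.6, 5.9, 9.1, 9.1, 9.7, 9.7, 9.7
The 2 values of 9.1 occupy positions 3–4 → average rank (3+4)/2 = 3.5.
The 3 values of 9.7 occupy positions 5–7 → average rank 6.
D has value 9.7 → rank 6.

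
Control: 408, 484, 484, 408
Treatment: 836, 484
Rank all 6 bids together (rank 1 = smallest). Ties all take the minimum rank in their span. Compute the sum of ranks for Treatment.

Sorted (ascending): 408, 408, 484, 484, 484, 836
The 2 values of 408 occupy positions 1–2 → each gets rank 1.
The 3 values of 484 occupy positions 3–5 → each gets rank 3.
Treatment values → pooled ranks: 836→6, 484→3
Rank sum = 6 + 3 = 9

9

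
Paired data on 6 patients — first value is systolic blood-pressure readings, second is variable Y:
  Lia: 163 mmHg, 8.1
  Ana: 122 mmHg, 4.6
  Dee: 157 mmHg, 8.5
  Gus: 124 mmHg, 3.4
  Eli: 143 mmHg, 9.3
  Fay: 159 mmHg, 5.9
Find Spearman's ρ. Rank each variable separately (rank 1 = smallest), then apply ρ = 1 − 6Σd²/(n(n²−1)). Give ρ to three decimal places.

Ranks of variable 1: 6, 1, 4, 2, 3, 5
Ranks of variable 2: 4, 2, 5, 1, 6, 3
d = r₁ − r₂: 2, -1, -1, 1, -3, 2
d²: 4, 1, 1, 1, 9, 4; Σd² = 20
ρ = 1 − 6·20/(6·35) = 1 − 120/210 = 0.429

0.429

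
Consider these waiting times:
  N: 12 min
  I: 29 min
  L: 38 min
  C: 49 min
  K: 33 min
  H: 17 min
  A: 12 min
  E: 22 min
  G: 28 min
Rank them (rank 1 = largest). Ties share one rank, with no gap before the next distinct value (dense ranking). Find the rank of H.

Sorted (descending): 49, 38, 33, 29, 28, 22, 17, 12, 12
The 2 values of 12 share dense rank 8.
Remaining distinct values take the next consecutive integers.
H has value 17 min → rank 7.

7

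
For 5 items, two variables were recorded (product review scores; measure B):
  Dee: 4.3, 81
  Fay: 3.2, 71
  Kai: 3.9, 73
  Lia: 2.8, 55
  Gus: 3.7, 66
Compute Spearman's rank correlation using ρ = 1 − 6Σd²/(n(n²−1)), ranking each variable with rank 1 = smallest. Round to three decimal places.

0.900

Ranks of variable 1: 5, 2, 4, 1, 3
Ranks of variable 2: 5, 3, 4, 1, 2
d = r₁ − r₂: 0, -1, 0, 0, 1
d²: 0, 1, 0, 0, 1; Σd² = 2
ρ = 1 − 6·2/(5·24) = 1 − 12/120 = 0.900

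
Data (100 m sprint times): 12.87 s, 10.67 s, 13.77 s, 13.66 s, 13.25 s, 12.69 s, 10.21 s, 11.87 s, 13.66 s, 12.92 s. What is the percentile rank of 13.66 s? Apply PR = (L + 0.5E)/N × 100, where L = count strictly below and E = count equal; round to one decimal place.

N = 10.
Strictly below 13.66: 7. Equal to 13.66: 2.
PR = (7 + 0.5·2)/10 × 100 = 80.0

80.0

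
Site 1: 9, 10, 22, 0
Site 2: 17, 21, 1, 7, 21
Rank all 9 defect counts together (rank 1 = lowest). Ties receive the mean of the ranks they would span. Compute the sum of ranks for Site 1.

19

Sorted (ascending): 0, 1, 7, 9, 10, 17, 21, 21, 22
The 2 values of 21 occupy positions 7–8 → average rank (7+8)/2 = 7.5.
Site 1 values → pooled ranks: 9→4, 10→5, 22→9, 0→1
Rank sum = 4 + 5 + 9 + 1 = 19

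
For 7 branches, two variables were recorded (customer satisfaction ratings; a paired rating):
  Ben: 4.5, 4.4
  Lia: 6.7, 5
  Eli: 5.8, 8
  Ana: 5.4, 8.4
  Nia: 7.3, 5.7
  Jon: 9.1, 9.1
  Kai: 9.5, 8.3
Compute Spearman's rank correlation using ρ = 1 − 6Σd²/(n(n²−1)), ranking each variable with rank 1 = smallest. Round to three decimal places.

Ranks of variable 1: 1, 4, 3, 2, 5, 6, 7
Ranks of variable 2: 1, 2, 4, 6, 3, 7, 5
d = r₁ − r₂: 0, 2, -1, -4, 2, -1, 2
d²: 0, 4, 1, 16, 4, 1, 4; Σd² = 30
ρ = 1 − 6·30/(7·48) = 1 − 180/336 = 0.464

0.464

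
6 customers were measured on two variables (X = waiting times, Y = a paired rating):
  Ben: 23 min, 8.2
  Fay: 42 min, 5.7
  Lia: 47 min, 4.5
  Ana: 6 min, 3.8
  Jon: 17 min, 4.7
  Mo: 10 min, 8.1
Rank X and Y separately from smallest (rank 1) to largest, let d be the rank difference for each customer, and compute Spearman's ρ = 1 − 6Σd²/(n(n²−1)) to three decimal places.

0.143

Ranks of variable 1: 4, 5, 6, 1, 3, 2
Ranks of variable 2: 6, 4, 2, 1, 3, 5
d = r₁ − r₂: -2, 1, 4, 0, 0, -3
d²: 4, 1, 16, 0, 0, 9; Σd² = 30
ρ = 1 − 6·30/(6·35) = 1 − 180/210 = 0.143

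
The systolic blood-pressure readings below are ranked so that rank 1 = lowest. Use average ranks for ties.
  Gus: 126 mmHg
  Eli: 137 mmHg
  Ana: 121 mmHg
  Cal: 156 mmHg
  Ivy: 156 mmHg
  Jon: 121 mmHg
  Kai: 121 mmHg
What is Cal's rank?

6.5

Sorted (ascending): 121, 121, 121, 126, 137, 156, 156
The 3 values of 121 occupy positions 1–3 → average rank 2.
The 2 values of 156 occupy positions 6–7 → average rank (6+7)/2 = 6.5.
Cal has value 156 mmHg → rank 6.5.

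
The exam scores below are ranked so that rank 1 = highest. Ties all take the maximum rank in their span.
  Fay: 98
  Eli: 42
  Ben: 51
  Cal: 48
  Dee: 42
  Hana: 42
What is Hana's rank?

6

Sorted (descending): 98, 51, 48, 42, 42, 42
The 3 values of 42 occupy positions 4–6 → each gets rank 6.
Hana has value 42 → rank 6.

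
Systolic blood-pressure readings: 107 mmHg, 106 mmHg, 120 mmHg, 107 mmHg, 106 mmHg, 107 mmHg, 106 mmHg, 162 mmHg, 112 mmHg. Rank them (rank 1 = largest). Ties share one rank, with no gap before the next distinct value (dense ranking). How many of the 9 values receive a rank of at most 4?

6

Sorted (descending): 162, 120, 112, 107, 107, 107, 106, 106, 106
The 3 values of 107 share dense rank 4.
The 3 values of 106 share dense rank 5.
Remaining distinct values take the next consecutive integers.
Ranks ≤ 4: {1, 2, 3, 4, 4, 4} → 6 values.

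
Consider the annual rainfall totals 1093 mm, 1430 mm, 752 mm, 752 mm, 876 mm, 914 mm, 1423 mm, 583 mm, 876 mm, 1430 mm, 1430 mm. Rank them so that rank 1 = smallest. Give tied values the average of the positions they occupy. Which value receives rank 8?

1423

Sorted (ascending): 583, 752, 752, 876, 876, 914, 1093, 1423, 1430, 1430, 1430
The 2 values of 752 occupy positions 2–3 → average rank (2+3)/2 = 2.5.
The 2 values of 876 occupy positions 4–5 → average rank (4+5)/2 = 4.5.
The 3 values of 1430 occupy positions 9–11 → average rank 10.
Rank 8 → value 1423.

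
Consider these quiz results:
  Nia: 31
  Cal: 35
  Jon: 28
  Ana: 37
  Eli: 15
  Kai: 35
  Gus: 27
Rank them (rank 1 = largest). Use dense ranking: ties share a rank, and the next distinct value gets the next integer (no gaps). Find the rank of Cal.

2

Sorted (descending): 37, 35, 35, 31, 28, 27, 15
The 2 values of 35 share dense rank 2.
Remaining distinct values take the next consecutive integers.
Cal has value 35 → rank 2.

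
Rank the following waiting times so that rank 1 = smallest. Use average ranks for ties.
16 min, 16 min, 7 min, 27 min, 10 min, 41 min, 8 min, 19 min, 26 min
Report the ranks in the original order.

4.5, 4.5, 1, 8, 3, 9, 2, 6, 7

Sorted (ascending): 7, 8, 10, 16, 16, 19, 26, 27, 41
The 2 values of 16 occupy positions 4–5 → average rank (4+5)/2 = 4.5.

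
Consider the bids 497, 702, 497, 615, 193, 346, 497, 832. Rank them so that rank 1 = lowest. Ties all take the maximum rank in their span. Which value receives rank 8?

Sorted (ascending): 193, 346, 497, 497, 497, 615, 702, 832
The 3 values of 497 occupy positions 3–5 → each gets rank 5.
Rank 8 → value 832.

832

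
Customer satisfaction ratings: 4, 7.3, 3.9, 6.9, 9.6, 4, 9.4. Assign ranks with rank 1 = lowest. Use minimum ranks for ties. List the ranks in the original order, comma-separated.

Sorted (ascending): 3.9, 4, 4, 6.9, 7.3, 9.4, 9.6
The 2 values of 4 occupy positions 2–3 → each gets rank 2.

2, 5, 1, 4, 7, 2, 6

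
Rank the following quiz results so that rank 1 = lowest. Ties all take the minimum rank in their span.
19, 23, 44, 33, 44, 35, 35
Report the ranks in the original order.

1, 2, 6, 3, 6, 4, 4

Sorted (ascending): 19, 23, 33, 35, 35, 44, 44
The 2 values of 35 occupy positions 4–5 → each gets rank 4.
The 2 values of 44 occupy positions 6–7 → each gets rank 6.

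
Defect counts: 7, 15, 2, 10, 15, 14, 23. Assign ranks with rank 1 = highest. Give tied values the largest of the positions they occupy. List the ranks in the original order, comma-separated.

Sorted (descending): 23, 15, 15, 14, 10, 7, 2
The 2 values of 15 occupy positions 2–3 → each gets rank 3.

6, 3, 7, 5, 3, 4, 1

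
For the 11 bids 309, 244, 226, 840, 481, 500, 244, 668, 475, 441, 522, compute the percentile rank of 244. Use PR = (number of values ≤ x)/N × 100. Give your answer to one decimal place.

27.3

N = 11.
Strictly below 244: 1. Equal to 244: 2.
PR = 3/11 × 100 = 27.3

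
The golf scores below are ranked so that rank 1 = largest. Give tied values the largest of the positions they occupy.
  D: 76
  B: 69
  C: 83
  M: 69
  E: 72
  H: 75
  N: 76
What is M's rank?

Sorted (descending): 83, 76, 76, 75, 72, 69, 69
The 2 values of 76 occupy positions 2–3 → each gets rank 3.
The 2 values of 69 occupy positions 6–7 → each gets rank 7.
M has value 69 → rank 7.

7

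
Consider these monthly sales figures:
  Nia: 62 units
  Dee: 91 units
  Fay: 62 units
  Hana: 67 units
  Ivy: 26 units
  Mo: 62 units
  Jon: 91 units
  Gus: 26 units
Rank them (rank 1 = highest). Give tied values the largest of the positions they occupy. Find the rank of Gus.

Sorted (descending): 91, 91, 67, 62, 62, 62, 26, 26
The 2 values of 91 occupy positions 1–2 → each gets rank 2.
The 3 values of 62 occupy positions 4–6 → each gets rank 6.
The 2 values of 26 occupy positions 7–8 → each gets rank 8.
Gus has value 26 units → rank 8.

8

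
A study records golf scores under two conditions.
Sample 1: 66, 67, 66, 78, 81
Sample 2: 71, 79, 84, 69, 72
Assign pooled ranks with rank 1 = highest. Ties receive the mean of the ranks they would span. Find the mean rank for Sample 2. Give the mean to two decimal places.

Sorted (descending): 84, 81, 79, 78, 72, 71, 69, 67, 66, 66
The 2 values of 66 occupy positions 9–10 → average rank (9+10)/2 = 9.5.
Sample 2 values → pooled ranks: 71→6, 79→3, 84→1, 69→7, 72→5
Mean rank = (6 + 3 + 1 + 7 + 5) / 5 = 4.40

4.40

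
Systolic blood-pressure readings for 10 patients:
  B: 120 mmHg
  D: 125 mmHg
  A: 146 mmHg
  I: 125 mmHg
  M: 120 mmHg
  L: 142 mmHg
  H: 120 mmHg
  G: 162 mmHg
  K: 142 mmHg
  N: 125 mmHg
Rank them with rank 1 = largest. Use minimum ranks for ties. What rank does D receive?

Sorted (descending): 162, 146, 142, 142, 125, 125, 125, 120, 120, 120
The 2 values of 142 occupy positions 3–4 → each gets rank 3.
The 3 values of 125 occupy positions 5–7 → each gets rank 5.
The 3 values of 120 occupy positions 8–10 → each gets rank 8.
D has value 125 mmHg → rank 5.

5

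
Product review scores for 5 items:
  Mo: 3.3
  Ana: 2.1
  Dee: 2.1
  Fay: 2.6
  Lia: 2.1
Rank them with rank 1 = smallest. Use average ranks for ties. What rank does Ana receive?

2

Sorted (ascending): 2.1, 2.1, 2.1, 2.6, 3.3
The 3 values of 2.1 occupy positions 1–3 → average rank 2.
Ana has value 2.1 → rank 2.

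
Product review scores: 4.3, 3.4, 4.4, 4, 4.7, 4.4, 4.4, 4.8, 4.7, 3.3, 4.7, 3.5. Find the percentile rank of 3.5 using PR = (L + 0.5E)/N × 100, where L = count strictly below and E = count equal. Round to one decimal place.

20.8

N = 12.
Strictly below 3.5: 2. Equal to 3.5: 1.
PR = (2 + 0.5·1)/12 × 100 = 20.8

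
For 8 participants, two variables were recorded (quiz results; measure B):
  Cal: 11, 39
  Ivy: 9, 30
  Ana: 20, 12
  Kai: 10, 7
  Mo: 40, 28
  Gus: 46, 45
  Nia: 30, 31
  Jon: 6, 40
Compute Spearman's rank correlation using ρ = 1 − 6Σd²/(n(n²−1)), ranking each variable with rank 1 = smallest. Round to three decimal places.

Ranks of variable 1: 4, 2, 5, 3, 7, 8, 6, 1
Ranks of variable 2: 6, 4, 2, 1, 3, 8, 5, 7
d = r₁ − r₂: -2, -2, 3, 2, 4, 0, 1, -6
d²: 4, 4, 9, 4, 16, 0, 1, 36; Σd² = 74
ρ = 1 − 6·74/(8·63) = 1 − 444/504 = 0.119

0.119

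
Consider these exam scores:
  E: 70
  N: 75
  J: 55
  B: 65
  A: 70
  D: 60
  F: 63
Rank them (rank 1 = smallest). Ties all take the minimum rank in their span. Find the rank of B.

Sorted (ascending): 55, 60, 63, 65, 70, 70, 75
The 2 values of 70 occupy positions 5–6 → each gets rank 5.
B has value 65 → rank 4.

4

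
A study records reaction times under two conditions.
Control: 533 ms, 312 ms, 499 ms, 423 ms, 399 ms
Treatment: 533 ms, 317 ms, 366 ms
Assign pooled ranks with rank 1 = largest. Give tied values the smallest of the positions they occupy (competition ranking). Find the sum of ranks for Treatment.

Sorted (descending): 533, 533, 499, 423, 399, 366, 317, 312
The 2 values of 533 occupy positions 1–2 → each gets rank 1.
Treatment values → pooled ranks: 533→1, 317→7, 366→6
Rank sum = 1 + 7 + 6 = 14

14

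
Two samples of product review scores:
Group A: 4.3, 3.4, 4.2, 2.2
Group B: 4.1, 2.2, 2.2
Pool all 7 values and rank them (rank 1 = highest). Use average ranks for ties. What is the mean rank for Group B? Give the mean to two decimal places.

5.00

Sorted (descending): 4.3, 4.2, 4.1, 3.4, 2.2, 2.2, 2.2
The 3 values of 2.2 occupy positions 5–7 → average rank 6.
Group B values → pooled ranks: 4.1→3, 2.2→6, 2.2→6
Mean rank = (3 + 6 + 6) / 3 = 5.00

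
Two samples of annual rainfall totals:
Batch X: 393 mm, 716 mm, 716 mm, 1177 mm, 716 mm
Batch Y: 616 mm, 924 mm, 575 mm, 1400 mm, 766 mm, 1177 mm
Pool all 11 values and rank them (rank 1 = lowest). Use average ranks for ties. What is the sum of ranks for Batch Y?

40.5

Sorted (ascending): 393, 575, 616, 716, 716, 716, 766, 924, 1177, 1177, 1400
The 3 values of 716 occupy positions 4–6 → average rank 5.
The 2 values of 1177 occupy positions 9–10 → average rank (9+10)/2 = 9.5.
Batch Y values → pooled ranks: 616→3, 924→8, 575→2, 1400→11, 766→7, 1177→9.5
Rank sum = 3 + 8 + 2 + 11 + 7 + 9.5 = 40.5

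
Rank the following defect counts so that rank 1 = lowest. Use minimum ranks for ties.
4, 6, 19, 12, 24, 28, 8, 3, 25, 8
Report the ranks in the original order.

Sorted (ascending): 3, 4, 6, 8, 8, 12, 19, 24, 25, 28
The 2 values of 8 occupy positions 4–5 → each gets rank 4.

2, 3, 7, 6, 8, 10, 4, 1, 9, 4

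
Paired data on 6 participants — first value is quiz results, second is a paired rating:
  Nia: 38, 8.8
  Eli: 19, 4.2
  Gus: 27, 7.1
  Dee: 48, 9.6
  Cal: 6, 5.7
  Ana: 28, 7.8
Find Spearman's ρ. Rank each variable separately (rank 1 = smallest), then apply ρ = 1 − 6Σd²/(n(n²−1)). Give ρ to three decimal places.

0.943

Ranks of variable 1: 5, 2, 3, 6, 1, 4
Ranks of variable 2: 5, 1, 3, 6, 2, 4
d = r₁ − r₂: 0, 1, 0, 0, -1, 0
d²: 0, 1, 0, 0, 1, 0; Σd² = 2
ρ = 1 − 6·2/(6·35) = 1 − 12/210 = 0.943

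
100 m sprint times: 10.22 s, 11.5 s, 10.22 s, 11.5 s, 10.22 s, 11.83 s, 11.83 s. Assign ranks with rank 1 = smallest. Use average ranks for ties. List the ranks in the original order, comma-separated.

Sorted (ascending): 10.22, 10.22, 10.22, 11.5, 11.5, 11.83, 11.83
The 3 values of 10.22 occupy positions 1–3 → average rank 2.
The 2 values of 11.5 occupy positions 4–5 → average rank (4+5)/2 = 4.5.
The 2 values of 11.83 occupy positions 6–7 → average rank (6+7)/2 = 6.5.

2, 4.5, 2, 4.5, 2, 6.5, 6.5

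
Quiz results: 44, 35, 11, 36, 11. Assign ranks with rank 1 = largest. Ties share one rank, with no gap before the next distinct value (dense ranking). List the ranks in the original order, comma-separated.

Sorted (descending): 44, 36, 35, 11, 11
The 2 values of 11 share dense rank 4.
Remaining distinct values take the next consecutive integers.

1, 3, 4, 2, 4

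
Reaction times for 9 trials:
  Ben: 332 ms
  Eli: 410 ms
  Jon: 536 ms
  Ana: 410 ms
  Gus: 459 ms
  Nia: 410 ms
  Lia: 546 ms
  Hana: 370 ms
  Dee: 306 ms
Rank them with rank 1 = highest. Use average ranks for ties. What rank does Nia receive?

Sorted (descending): 546, 536, 459, 410, 410, 410, 370, 332, 306
The 3 values of 410 occupy positions 4–6 → average rank 5.
Nia has value 410 ms → rank 5.

5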